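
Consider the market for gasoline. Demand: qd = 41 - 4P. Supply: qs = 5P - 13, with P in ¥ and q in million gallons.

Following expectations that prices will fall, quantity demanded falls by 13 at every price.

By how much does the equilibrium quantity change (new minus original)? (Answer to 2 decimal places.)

Before the shock: 41 - 4P = 5P - 13 ⇒ 54 = 9P ⇒ P = 6, q = 17.
The new curves are qd = 28 - 4P (demand) and qs = 5P - 13 (supply).
Setting them equal: 28 - 4P = 5P - 13 → 41 = 9P, so P = 41/9 ≈ 4.5556 and q = 88/9 ≈ 9.7778.
Δq = 9.7778 − 17 = -7.22.

-7.22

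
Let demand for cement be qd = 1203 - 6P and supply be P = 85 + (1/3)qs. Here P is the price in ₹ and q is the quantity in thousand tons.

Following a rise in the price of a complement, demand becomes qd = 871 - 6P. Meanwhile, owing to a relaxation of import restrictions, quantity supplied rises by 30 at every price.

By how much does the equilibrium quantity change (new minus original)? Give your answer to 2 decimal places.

Solve the original market: 1203 - 6P = 3P - 255, hence P = 162 and q = 231.
The new curves are qd = 871 - 6P (demand) and qs = 3P - 225 (supply).
Setting them equal: 871 - 6P = 3P - 225 → 1096 = 9P, so P = 1096/9 ≈ 121.7778 and q = 421/3 ≈ 140.3333.
Δq = 140.3333 − 231 = -90.67.

-90.67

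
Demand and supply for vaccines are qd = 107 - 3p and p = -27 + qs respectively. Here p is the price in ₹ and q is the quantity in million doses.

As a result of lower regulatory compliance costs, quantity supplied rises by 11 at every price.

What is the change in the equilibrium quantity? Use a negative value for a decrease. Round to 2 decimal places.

Original equilibrium: 107 - 3p = p + 27 gives 80 = 4p, so p = 20 and q = 47.
After the shift, demand is qd = 107 - 3p and supply is qs = p + 38.
New equilibrium: 107 - 3p = p + 38 ⇒ 69 = 4p ⇒ p = 17.25, q = 55.25.
Δq = 55.25 − 47 = +8.25.

+8.25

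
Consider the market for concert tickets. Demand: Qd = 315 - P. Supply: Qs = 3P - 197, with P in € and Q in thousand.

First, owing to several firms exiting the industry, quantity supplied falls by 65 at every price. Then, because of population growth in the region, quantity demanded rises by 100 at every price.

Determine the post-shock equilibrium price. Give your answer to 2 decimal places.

Before the shock: 315 - P = 3P - 197 ⇒ 512 = 4P ⇒ P = 128, Q = 187.
With the change applied: demand Qd = 415 - P, supply Qs = 3P - 262.
New equilibrium: 415 - P = 3P - 262 ⇒ 677 = 4P ⇒ P = 169.25, Q = 245.75.

169.25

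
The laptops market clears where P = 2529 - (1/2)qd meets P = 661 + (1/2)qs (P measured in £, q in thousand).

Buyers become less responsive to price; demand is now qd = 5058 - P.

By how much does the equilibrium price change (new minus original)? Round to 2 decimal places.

+531.67

Solve the original market: 5058 - 2P = 2P - 1322, hence P = 1595 and q = 1868.
The shock moves the curves to qd = 5058 - P and qs = 2P - 1322.
Equate the new curves: 5058 - P = 2P - 1322, giving 6380 = 3P, P = 6380/3 ≈ 2126.6667, q = 8794/3 ≈ 2931.3333.
ΔP = 2126.6667 − 1595 = +531.67.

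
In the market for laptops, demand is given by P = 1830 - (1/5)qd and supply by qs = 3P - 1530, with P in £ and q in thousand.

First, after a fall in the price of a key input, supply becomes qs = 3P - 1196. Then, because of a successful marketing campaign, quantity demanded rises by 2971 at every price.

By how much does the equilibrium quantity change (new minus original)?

Solve the original market: 9150 - 5P = 3P - 1530, hence P = 1335 and q = 2475.
The new curves are qd = 12121 - 5P (demand) and qs = 3P - 1196 (supply).
Setting them equal: 12121 - 5P = 3P - 1196 → 13317 = 8P, so P = 1664.625 and q = 3797.875.
Δq = 3797.875 − 2475 = +1322.875.

+1322.875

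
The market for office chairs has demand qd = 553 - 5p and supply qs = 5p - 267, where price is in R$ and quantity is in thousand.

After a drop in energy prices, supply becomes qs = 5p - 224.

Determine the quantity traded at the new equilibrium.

Before the shock: 553 - 5p = 5p - 267 ⇒ 820 = 10p ⇒ p = 82, q = 143.
After the shift, demand is qd = 553 - 5p and supply is qs = 5p - 224.
Equate the new curves: 553 - 5p = 5p - 224, giving 777 = 10p, p = 77.7, q = 164.5.

164.5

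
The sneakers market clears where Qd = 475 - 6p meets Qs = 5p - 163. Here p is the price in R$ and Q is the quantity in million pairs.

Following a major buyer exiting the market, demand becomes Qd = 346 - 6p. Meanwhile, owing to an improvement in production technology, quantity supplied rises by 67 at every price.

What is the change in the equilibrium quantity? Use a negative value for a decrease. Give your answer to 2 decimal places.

-22.09

Before the shock: 475 - 6p = 5p - 163 ⇒ 638 = 11p ⇒ p = 58, Q = 127.
With the change applied: demand Qd = 346 - 6p, supply Qs = 5p - 96.
New equilibrium: 346 - 6p = 5p - 96 ⇒ 442 = 11p ⇒ p = 442/11 ≈ 40.1818, Q = 1154/11 ≈ 104.9091.
ΔQ = 104.9091 − 127 = -22.09.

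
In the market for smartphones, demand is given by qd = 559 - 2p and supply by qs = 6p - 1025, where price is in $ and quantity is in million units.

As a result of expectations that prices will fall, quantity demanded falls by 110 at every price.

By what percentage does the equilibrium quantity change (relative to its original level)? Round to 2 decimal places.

-50.61

Original equilibrium: 559 - 2p = 6p - 1025 gives 1584 = 8p, so p = 198 and q = 163.
The new curves are qd = 449 - 2p (demand) and qs = 6p - 1025 (supply).
Equate the new curves: 449 - 2p = 6p - 1025, giving 1474 = 8p, p = 184.25, q = 80.5.
%Δq = (80.5 − 163) / 163 × 100 = -50.61%.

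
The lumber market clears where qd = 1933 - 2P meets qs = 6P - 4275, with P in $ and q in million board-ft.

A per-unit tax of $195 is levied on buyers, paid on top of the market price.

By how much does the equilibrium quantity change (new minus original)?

-292.5

Initially, 1933 - 2P = 6P - 4275, so 6208 = 8P and P = 776, q = 381.
Since buyers pay the price plus the tax, the effective demand curve becomes qd = 1543 - 2P.
New equilibrium: 1543 - 2P = 6P - 4275 ⇒ 5818 = 8P ⇒ P = 727.25, q = 88.5.
Δq = 88.5 − 381 = -292.5.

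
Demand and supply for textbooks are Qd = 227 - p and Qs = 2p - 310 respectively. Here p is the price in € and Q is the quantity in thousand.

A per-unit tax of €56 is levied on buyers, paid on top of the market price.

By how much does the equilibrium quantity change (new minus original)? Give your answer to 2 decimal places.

-37.33

Before the shock: 227 - p = 2p - 310 ⇒ 537 = 3p ⇒ p = 179, Q = 48.
Since buyers pay the price plus the tax, the effective demand curve becomes Qd = 171 - p.
Clearing the new market: 171 - p = 2p - 310, so p = 481/3 ≈ 160.3333 and Q = 32/3 ≈ 10.6667.
ΔQ = 10.6667 − 48 = -37.33.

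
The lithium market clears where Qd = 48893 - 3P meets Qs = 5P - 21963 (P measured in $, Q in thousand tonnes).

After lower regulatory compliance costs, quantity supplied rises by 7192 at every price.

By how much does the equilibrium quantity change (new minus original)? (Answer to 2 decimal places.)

+2697.00

Original equilibrium: 48893 - 3P = 5P - 21963 gives 70856 = 8P, so P = 8857 and Q = 22322.
The new curves are Qd = 48893 - 3P (demand) and Qs = 5P - 14771 (supply).
Clearing the new market: 48893 - 3P = 5P - 14771, so P = 7958 and Q = 25019.
ΔQ = 25019 − 22322 = +2697.00.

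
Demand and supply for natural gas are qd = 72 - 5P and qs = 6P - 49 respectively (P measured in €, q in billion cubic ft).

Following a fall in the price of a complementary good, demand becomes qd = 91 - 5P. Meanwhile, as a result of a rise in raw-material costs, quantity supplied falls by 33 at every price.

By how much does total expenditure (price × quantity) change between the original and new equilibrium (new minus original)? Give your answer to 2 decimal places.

Solve the original market: 72 - 5P = 6P - 49, hence P = 11 and q = 17.
With the change applied: demand qd = 91 - 5P, supply qs = 6P - 82.
Clearing the new market: 91 - 5P = 6P - 82, so P = 173/11 ≈ 15.7273 and q = 136/11 ≈ 12.3636.
Expenditure moves from 11×17 = 187 to 15.7273×12.3636 = 194.4463; change = +7.45.

+7.45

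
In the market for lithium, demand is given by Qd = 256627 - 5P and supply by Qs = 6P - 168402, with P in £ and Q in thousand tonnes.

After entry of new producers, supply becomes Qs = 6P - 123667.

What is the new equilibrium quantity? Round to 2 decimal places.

83766.09

Initially, 256627 - 5P = 6P - 168402, so 425029 = 11P and P = 38639, Q = 63432.
With the change applied: demand Qd = 256627 - 5P, supply Qs = 6P - 123667.
Equate the new curves: 256627 - 5P = 6P - 123667, giving 380294 = 11P, P = 380294/11 ≈ 34572.1818, Q = 921427/11 ≈ 83766.0909.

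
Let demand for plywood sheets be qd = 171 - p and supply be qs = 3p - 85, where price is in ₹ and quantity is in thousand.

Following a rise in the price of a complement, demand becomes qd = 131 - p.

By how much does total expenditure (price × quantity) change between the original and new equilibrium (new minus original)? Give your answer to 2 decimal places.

-2690.00

Solve the original market: 171 - p = 3p - 85, hence p = 64 and q = 107.
The shock moves the curves to qd = 131 - p and qs = 3p - 85.
Clearing the new market: 131 - p = 3p - 85, so p = 54 and q = 77.
Expenditure moves from 64×107 = 6848 to 54×77 = 4158; change = -2690.00.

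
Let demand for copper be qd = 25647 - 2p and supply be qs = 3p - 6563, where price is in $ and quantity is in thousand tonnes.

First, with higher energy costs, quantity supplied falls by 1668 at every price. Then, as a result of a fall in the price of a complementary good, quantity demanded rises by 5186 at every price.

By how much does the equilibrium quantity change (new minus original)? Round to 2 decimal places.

+2444.40

Initially, 25647 - 2p = 3p - 6563, so 32210 = 5p and p = 6442, q = 12763.
The shock moves the curves to qd = 30833 - 2p and qs = 3p - 8231.
Clearing the new market: 30833 - 2p = 3p - 8231, so p = 7812.8 and q = 15207.4.
Δq = 15207.4 − 12763 = +2444.40.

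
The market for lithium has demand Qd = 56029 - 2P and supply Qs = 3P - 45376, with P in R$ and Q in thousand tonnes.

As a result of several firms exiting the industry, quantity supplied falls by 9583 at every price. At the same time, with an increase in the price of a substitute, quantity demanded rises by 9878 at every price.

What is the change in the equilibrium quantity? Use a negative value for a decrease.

+2093.6

Solve the original market: 56029 - 2P = 3P - 45376, hence P = 20281 and Q = 15467.
The shock moves the curves to Qd = 65907 - 2P and Qs = 3P - 54959.
New equilibrium: 65907 - 2P = 3P - 54959 ⇒ 120866 = 5P ⇒ P = 24173.2, Q = 17560.6.
ΔQ = 17560.6 − 15467 = +2093.6.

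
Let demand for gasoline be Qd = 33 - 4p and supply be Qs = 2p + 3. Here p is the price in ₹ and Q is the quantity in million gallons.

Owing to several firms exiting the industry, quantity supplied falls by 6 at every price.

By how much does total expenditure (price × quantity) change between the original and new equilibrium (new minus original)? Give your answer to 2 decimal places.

-11.00

Initially, 33 - 4p = 2p + 3, so 30 = 6p and p = 5, Q = 13.
The new curves are Qd = 33 - 4p (demand) and Qs = 2p - 3 (supply).
Clearing the new market: 33 - 4p = 2p - 3, so p = 6 and Q = 9.
Expenditure moves from 5×13 = 65 to 6×9 = 54; change = -11.00.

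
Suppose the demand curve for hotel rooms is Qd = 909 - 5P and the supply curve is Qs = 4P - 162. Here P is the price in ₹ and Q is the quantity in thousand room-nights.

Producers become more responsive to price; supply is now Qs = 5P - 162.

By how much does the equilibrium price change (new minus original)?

-11.9

Original equilibrium: 909 - 5P = 4P - 162 gives 1071 = 9P, so P = 119 and Q = 314.
After the shift, demand is Qd = 909 - 5P and supply is Qs = 5P - 162.
Setting them equal: 909 - 5P = 5P - 162 → 1071 = 10P, so P = 107.1 and Q = 373.5.
ΔP = 107.1 − 119 = -11.9.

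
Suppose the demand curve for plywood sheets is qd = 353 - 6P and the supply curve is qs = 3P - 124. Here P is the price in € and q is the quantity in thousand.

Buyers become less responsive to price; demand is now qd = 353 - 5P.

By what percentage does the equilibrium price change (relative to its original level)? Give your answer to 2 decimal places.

Initially, 353 - 6P = 3P - 124, so 477 = 9P and P = 53, q = 35.
After the shift, demand is qd = 353 - 5P and supply is qs = 3P - 124.
Equate the new curves: 353 - 5P = 3P - 124, giving 477 = 8P, P = 59.625, q = 54.875.
%ΔP = (59.625 − 53) / 53 × 100 = +12.50%.

+12.50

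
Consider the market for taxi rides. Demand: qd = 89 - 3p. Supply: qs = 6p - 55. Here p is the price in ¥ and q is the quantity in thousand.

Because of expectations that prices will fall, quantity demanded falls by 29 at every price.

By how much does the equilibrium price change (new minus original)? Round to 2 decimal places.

Original equilibrium: 89 - 3p = 6p - 55 gives 144 = 9p, so p = 16 and q = 41.
The new curves are qd = 60 - 3p (demand) and qs = 6p - 55 (supply).
Clearing the new market: 60 - 3p = 6p - 55, so p = 115/9 ≈ 12.7778 and q = 65/3 ≈ 21.6667.
Δp = 12.7778 − 16 = -3.22.

-3.22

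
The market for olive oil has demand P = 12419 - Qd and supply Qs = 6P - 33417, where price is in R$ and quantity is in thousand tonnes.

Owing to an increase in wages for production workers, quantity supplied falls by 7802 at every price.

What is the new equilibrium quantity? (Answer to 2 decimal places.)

4756.43

Solve the original market: 12419 - P = 6P - 33417, hence P = 6548 and Q = 5871.
With the change applied: demand Qd = 12419 - P, supply Qs = 6P - 41219.
Equate the new curves: 12419 - P = 6P - 41219, giving 53638 = 7P, P = 53638/7 ≈ 7662.5714, Q = 33295/7 ≈ 4756.4286.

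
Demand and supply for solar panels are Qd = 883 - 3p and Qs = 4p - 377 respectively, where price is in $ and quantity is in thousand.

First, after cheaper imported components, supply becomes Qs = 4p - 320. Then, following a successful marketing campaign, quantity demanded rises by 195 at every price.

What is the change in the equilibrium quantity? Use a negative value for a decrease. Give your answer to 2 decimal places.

Before the shock: 883 - 3p = 4p - 377 ⇒ 1260 = 7p ⇒ p = 180, Q = 343.
The new curves are Qd = 1078 - 3p (demand) and Qs = 4p - 320 (supply).
New equilibrium: 1078 - 3p = 4p - 320 ⇒ 1398 = 7p ⇒ p = 1398/7 ≈ 199.7143, Q = 3352/7 ≈ 478.8571.
ΔQ = 478.8571 − 343 = +135.86.

+135.86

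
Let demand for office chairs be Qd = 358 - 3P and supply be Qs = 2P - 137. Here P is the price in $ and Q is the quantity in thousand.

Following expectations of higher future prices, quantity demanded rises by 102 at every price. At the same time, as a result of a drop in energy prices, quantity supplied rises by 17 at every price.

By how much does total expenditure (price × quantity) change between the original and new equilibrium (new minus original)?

+6953

Before the shock: 358 - 3P = 2P - 137 ⇒ 495 = 5P ⇒ P = 99, Q = 61.
With the change applied: demand Qd = 460 - 3P, supply Qs = 2P - 120.
Setting them equal: 460 - 3P = 2P - 120 → 580 = 5P, so P = 116 and Q = 112.
Expenditure moves from 99×61 = 6039 to 116×112 = 12992; change = +6953.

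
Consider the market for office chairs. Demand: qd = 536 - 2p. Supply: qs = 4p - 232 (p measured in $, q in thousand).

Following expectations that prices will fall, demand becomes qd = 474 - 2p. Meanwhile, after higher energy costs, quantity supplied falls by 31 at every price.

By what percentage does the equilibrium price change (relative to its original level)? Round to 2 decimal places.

Before the shock: 536 - 2p = 4p - 232 ⇒ 768 = 6p ⇒ p = 128, q = 280.
The shock moves the curves to qd = 474 - 2p and qs = 4p - 263.
New equilibrium: 474 - 2p = 4p - 263 ⇒ 737 = 6p ⇒ p = 737/6 ≈ 122.8333, q = 685/3 ≈ 228.3333.
%Δp = (122.8333 − 128) / 128 × 100 = -4.04%.

-4.04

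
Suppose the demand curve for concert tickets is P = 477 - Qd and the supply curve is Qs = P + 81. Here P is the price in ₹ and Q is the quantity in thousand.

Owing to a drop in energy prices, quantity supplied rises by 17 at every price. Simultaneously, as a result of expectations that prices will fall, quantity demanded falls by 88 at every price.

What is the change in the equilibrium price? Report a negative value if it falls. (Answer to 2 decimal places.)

-52.50

Solve the original market: 477 - P = P + 81, hence P = 198 and Q = 279.
The new curves are Qd = 389 - P (demand) and Qs = P + 98 (supply).
Setting them equal: 389 - P = P + 98 → 291 = 2P, so P = 145.5 and Q = 243.5.
ΔP = 145.5 − 198 = -52.50.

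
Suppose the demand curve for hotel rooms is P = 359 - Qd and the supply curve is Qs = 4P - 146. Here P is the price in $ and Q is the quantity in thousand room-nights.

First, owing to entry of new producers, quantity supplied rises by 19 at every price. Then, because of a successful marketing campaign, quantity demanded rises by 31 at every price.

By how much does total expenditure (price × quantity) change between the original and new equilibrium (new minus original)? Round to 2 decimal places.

+3576.44

Original equilibrium: 359 - P = 4P - 146 gives 505 = 5P, so P = 101 and Q = 258.
With the change applied: demand Qd = 390 - P, supply Qs = 4P - 127.
Equate the new curves: 390 - P = 4P - 127, giving 517 = 5P, P = 103.4, Q = 286.6.
Expenditure moves from 101×258 = 26058 to 103.4×286.6 = 29634.44; change = +3576.44.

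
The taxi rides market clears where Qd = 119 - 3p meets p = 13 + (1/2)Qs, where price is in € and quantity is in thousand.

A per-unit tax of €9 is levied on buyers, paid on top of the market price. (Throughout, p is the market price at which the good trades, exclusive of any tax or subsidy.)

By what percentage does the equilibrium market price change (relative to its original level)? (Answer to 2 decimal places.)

-18.62

Before the shock: 119 - 3p = 2p - 26 ⇒ 145 = 5p ⇒ p = 29, Q = 32.
Since buyers pay the price plus the tax, the effective demand curve becomes Qd = 92 - 3p.
Equate the new curves: 92 - 3p = 2p - 26, giving 118 = 5p, p = 23.6, Q = 21.2.
%Δp = (23.6 − 29) / 29 × 100 = -18.62%.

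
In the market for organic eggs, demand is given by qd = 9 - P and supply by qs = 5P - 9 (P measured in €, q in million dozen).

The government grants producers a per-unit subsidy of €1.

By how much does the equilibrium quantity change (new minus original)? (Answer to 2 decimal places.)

Before the shock: 9 - P = 5P - 9 ⇒ 18 = 6P ⇒ P = 3, q = 6.
Since sellers receive the price plus the subsidy, the effective supply curve becomes qs = 5P - 4.
Clearing the new market: 9 - P = 5P - 4, so P = 13/6 ≈ 2.1667 and q = 41/6 ≈ 6.8333.
Δq = 6.8333 − 6 = +0.83.

+0.83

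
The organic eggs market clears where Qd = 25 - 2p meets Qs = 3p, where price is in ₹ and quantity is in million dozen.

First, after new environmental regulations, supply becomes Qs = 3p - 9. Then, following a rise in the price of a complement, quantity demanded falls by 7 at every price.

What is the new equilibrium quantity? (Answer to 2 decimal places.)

Solve the original market: 25 - 2p = 3p, hence p = 5 and Q = 15.
After the shift, demand is Qd = 18 - 2p and supply is Qs = 3p - 9.
Equate the new curves: 18 - 2p = 3p - 9, giving 27 = 5p, p = 5.4, Q = 7.2.

7.20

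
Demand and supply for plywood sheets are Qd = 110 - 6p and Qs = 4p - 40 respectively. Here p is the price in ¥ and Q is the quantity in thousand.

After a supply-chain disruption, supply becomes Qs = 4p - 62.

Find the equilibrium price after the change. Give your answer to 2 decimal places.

17.20

Initially, 110 - 6p = 4p - 40, so 150 = 10p and p = 15, Q = 20.
The new curves are Qd = 110 - 6p (demand) and Qs = 4p - 62 (supply).
New equilibrium: 110 - 6p = 4p - 62 ⇒ 172 = 10p ⇒ p = 17.2, Q = 6.8.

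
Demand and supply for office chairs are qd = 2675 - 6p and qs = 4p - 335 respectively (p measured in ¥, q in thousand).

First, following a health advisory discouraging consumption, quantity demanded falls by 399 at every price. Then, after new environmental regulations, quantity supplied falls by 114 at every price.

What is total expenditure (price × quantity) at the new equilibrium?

174672.5

Before the shock: 2675 - 6p = 4p - 335 ⇒ 3010 = 10p ⇒ p = 301, q = 869.
With the change applied: demand qd = 2276 - 6p, supply qs = 4p - 449.
New equilibrium: 2276 - 6p = 4p - 449 ⇒ 2725 = 10p ⇒ p = 272.5, q = 641.
New expenditure = 272.5 × 641 = 174672.5.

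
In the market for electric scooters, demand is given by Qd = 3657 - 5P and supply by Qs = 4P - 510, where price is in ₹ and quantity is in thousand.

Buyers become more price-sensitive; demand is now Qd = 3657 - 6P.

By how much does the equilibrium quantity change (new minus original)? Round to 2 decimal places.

-185.20

Solve the original market: 3657 - 5P = 4P - 510, hence P = 463 and Q = 1342.
After the shift, demand is Qd = 3657 - 6P and supply is Qs = 4P - 510.
Clearing the new market: 3657 - 6P = 4P - 510, so P = 416.7 and Q = 1156.8.
ΔQ = 1156.8 − 1342 = -185.20.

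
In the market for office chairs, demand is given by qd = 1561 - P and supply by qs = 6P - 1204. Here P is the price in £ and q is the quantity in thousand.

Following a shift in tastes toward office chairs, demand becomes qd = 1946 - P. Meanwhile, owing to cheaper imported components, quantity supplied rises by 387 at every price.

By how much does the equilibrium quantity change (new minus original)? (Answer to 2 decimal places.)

Initially, 1561 - P = 6P - 1204, so 2765 = 7P and P = 395, q = 1166.
The new curves are qd = 1946 - P (demand) and qs = 6P - 817 (supply).
Setting them equal: 1946 - P = 6P - 817 → 2763 = 7P, so P = 2763/7 ≈ 394.7143 and q = 10859/7 ≈ 1551.2857.
Δq = 1551.2857 − 1166 = +385.29.

+385.29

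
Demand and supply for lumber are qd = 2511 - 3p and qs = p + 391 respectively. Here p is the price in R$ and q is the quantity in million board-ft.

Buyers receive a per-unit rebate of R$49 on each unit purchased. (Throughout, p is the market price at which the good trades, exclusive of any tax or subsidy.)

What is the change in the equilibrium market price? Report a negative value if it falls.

+36.75

Original equilibrium: 2511 - 3p = p + 391 gives 2120 = 4p, so p = 530 and q = 921.
Since buyers' out-of-pocket price is the market price minus the rebate, the effective demand curve becomes qd = 2658 - 3p.
New equilibrium: 2658 - 3p = p + 391 ⇒ 2267 = 4p ⇒ p = 566.75, q = 957.75.
Δp = 566.75 − 530 = +36.75.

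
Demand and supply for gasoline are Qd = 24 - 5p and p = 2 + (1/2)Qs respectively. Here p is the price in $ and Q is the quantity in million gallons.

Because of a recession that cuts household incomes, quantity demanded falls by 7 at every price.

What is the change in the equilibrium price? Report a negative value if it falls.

-1

Before the shock: 24 - 5p = 2p - 4 ⇒ 28 = 7p ⇒ p = 4, Q = 4.
The shock moves the curves to Qd = 17 - 5p and Qs = 2p - 4.
Clearing the new market: 17 - 5p = 2p - 4, so p = 3 and Q = 2.
Δp = 3 − 4 = -1.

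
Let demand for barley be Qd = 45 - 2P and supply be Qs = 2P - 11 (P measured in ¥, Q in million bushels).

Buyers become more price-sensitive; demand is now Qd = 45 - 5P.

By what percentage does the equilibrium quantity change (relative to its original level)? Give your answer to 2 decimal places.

Solve the original market: 45 - 2P = 2P - 11, hence P = 14 and Q = 17.
The shock moves the curves to Qd = 45 - 5P and Qs = 2P - 11.
Setting them equal: 45 - 5P = 2P - 11 → 56 = 7P, so P = 8 and Q = 5.
%ΔQ = (5 − 17) / 17 × 100 = -70.59%.

-70.59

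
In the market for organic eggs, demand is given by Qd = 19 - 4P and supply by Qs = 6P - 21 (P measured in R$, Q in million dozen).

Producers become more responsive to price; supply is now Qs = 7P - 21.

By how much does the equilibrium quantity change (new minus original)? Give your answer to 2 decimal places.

Solve the original market: 19 - 4P = 6P - 21, hence P = 4 and Q = 3.
The shock moves the curves to Qd = 19 - 4P and Qs = 7P - 21.
Setting them equal: 19 - 4P = 7P - 21 → 40 = 11P, so P = 40/11 ≈ 3.6364 and Q = 49/11 ≈ 4.4545.
ΔQ = 4.4545 − 3 = +1.45.

+1.45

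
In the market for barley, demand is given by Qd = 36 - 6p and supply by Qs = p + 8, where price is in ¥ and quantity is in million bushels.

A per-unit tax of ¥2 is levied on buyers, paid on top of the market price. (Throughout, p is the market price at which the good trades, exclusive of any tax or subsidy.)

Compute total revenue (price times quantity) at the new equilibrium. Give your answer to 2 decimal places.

23.51

Solve the original market: 36 - 6p = p + 8, hence p = 4 and Q = 12.
Since buyers pay the price plus the tax, the effective demand curve becomes Qd = 24 - 6p.
Setting them equal: 24 - 6p = p + 8 → 16 = 7p, so p = 16/7 ≈ 2.2857 and Q = 72/7 ≈ 10.2857.
New expenditure = 2.2857 × 10.2857 = 23.51.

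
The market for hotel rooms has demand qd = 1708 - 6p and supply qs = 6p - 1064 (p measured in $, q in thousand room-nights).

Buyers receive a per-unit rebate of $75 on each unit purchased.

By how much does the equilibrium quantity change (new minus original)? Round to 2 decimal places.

+225.00

Before the shock: 1708 - 6p = 6p - 1064 ⇒ 2772 = 12p ⇒ p = 231, q = 322.
Since buyers' out-of-pocket price is the market price minus the rebate, the effective demand curve becomes qd = 2158 - 6p.
Clearing the new market: 2158 - 6p = 6p - 1064, so p = 268.5 and q = 547.
Δq = 547 − 322 = +225.00.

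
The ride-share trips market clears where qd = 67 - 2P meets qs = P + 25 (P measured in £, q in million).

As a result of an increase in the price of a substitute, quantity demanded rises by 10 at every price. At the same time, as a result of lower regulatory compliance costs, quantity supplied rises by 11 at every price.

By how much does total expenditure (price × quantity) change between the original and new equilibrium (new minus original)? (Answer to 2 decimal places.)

+132.78

Initially, 67 - 2P = P + 25, so 42 = 3P and P = 14, q = 39.
After the shift, demand is qd = 77 - 2P and supply is qs = P + 36.
Setting them equal: 77 - 2P = P + 36 → 41 = 3P, so P = 41/3 ≈ 13.6667 and q = 149/3 ≈ 49.6667.
Expenditure moves from 14×39 = 546 to 13.6667×49.6667 = 678.7778; change = +132.78.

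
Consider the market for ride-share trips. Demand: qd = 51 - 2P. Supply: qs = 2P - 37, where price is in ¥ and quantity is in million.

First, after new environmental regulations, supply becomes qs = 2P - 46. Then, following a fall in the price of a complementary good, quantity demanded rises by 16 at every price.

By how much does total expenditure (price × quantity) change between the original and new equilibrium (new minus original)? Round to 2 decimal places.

Initially, 51 - 2P = 2P - 37, so 88 = 4P and P = 22, q = 7.
With the change applied: demand qd = 67 - 2P, supply qs = 2P - 46.
Equate the new curves: 67 - 2P = 2P - 46, giving 113 = 4P, P = 28.25, q = 10.5.
Expenditure moves from 22×7 = 154 to 28.25×10.5 = 296.625; change = +142.63.

+142.63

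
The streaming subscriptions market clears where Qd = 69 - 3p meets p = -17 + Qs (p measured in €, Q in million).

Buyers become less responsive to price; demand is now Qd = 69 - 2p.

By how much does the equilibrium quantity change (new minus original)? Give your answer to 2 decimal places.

Initially, 69 - 3p = p + 17, so 52 = 4p and p = 13, Q = 30.
With the change applied: demand Qd = 69 - 2p, supply Qs = p + 17.
Equate the new curves: 69 - 2p = p + 17, giving 52 = 3p, p = 52/3 ≈ 17.3333, Q = 103/3 ≈ 34.3333.
ΔQ = 34.3333 − 30 = +4.33.

+4.33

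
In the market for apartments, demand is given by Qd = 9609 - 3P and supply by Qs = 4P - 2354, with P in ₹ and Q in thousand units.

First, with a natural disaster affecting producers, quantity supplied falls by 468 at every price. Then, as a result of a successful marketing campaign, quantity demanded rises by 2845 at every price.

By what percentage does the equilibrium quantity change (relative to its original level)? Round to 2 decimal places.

+31.80

Initially, 9609 - 3P = 4P - 2354, so 11963 = 7P and P = 1709, Q = 4482.
With the change applied: demand Qd = 12454 - 3P, supply Qs = 4P - 2822.
Clearing the new market: 12454 - 3P = 4P - 2822, so P = 15276/7 ≈ 2182.2857 and Q = 41350/7 ≈ 5907.1429.
%ΔQ = (5907.1429 − 4482) / 4482 × 100 = +31.80%.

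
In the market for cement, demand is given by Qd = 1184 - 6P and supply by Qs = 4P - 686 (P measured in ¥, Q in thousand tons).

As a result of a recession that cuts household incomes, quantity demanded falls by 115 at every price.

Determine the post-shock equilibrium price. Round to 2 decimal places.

Before the shock: 1184 - 6P = 4P - 686 ⇒ 1870 = 10P ⇒ P = 187, Q = 62.
With the change applied: demand Qd = 1069 - 6P, supply Qs = 4P - 686.
New equilibrium: 1069 - 6P = 4P - 686 ⇒ 1755 = 10P ⇒ P = 175.5, Q = 16.

175.50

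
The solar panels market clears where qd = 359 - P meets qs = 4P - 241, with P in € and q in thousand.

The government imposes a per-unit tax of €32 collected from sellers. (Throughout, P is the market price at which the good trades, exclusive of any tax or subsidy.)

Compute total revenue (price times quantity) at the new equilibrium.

Solve the original market: 359 - P = 4P - 241, hence P = 120 and q = 239.
Since sellers keep the price net of the tax, the effective supply curve becomes qs = 4P - 369.
Setting them equal: 359 - P = 4P - 369 → 728 = 5P, so P = 145.6 and q = 213.4.
New expenditure = 145.6 × 213.4 = 31071.04.

31071.04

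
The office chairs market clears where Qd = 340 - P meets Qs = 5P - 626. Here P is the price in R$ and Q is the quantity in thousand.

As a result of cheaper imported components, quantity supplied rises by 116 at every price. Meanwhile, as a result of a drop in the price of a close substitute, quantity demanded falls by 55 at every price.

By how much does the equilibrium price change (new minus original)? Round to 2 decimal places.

-28.50

Original equilibrium: 340 - P = 5P - 626 gives 966 = 6P, so P = 161 and Q = 179.
The shock moves the curves to Qd = 285 - P and Qs = 5P - 510.
Setting them equal: 285 - P = 5P - 510 → 795 = 6P, so P = 132.5 and Q = 152.5.
ΔP = 132.5 − 161 = -28.50.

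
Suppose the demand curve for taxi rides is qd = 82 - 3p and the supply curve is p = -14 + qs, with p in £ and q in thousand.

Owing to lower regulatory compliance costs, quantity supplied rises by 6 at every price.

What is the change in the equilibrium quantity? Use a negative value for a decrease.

+4.5

Original equilibrium: 82 - 3p = p + 14 gives 68 = 4p, so p = 17 and q = 31.
The shock moves the curves to qd = 82 - 3p and qs = p + 20.
New equilibrium: 82 - 3p = p + 20 ⇒ 62 = 4p ⇒ p = 15.5, q = 35.5.
Δq = 35.5 − 31 = +4.5.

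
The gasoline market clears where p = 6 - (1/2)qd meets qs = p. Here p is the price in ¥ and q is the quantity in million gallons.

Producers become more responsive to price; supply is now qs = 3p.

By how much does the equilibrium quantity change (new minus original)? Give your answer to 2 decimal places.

+3.20

Solve the original market: 12 - 2p = p, hence p = 4 and q = 4.
With the change applied: demand qd = 12 - 2p, supply qs = 3p.
Equate the new curves: 12 - 2p = 3p, giving 12 = 5p, p = 2.4, q = 7.2.
Δq = 7.2 − 4 = +3.20.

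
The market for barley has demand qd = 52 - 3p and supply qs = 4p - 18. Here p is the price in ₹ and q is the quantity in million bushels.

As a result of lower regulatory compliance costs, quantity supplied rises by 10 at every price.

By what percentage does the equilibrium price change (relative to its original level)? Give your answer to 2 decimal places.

-14.29

Original equilibrium: 52 - 3p = 4p - 18 gives 70 = 7p, so p = 10 and q = 22.
The new curves are qd = 52 - 3p (demand) and qs = 4p - 8 (supply).
Clearing the new market: 52 - 3p = 4p - 8, so p = 60/7 ≈ 8.5714 and q = 184/7 ≈ 26.2857.
%Δp = (8.5714 − 10) / 10 × 100 = -14.29%.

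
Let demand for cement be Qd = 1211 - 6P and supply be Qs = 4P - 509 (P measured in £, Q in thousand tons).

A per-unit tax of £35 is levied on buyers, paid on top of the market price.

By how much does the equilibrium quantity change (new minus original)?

-84

Initially, 1211 - 6P = 4P - 509, so 1720 = 10P and P = 172, Q = 179.
Since buyers pay the price plus the tax, the effective demand curve becomes Qd = 1001 - 6P.
Clearing the new market: 1001 - 6P = 4P - 509, so P = 151 and Q = 95.
ΔQ = 95 − 179 = -84.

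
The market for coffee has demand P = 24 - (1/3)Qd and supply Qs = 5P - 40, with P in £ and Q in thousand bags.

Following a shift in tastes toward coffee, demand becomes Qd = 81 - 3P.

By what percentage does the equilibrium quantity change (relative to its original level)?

Original equilibrium: 72 - 3P = 5P - 40 gives 112 = 8P, so P = 14 and Q = 30.
With the change applied: demand Qd = 81 - 3P, supply Qs = 5P - 40.
Clearing the new market: 81 - 3P = 5P - 40, so P = 15.125 and Q = 35.625.
%ΔQ = (35.625 − 30) / 30 × 100 = +18.75%.

+18.75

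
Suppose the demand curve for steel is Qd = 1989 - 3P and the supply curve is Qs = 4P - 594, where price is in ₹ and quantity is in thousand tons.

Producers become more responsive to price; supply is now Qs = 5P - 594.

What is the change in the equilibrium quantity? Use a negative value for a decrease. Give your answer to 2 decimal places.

Solve the original market: 1989 - 3P = 4P - 594, hence P = 369 and Q = 882.
The new curves are Qd = 1989 - 3P (demand) and Qs = 5P - 594 (supply).
Clearing the new market: 1989 - 3P = 5P - 594, so P = 322.875 and Q = 1020.375.
ΔQ = 1020.375 − 882 = +138.38.

+138.38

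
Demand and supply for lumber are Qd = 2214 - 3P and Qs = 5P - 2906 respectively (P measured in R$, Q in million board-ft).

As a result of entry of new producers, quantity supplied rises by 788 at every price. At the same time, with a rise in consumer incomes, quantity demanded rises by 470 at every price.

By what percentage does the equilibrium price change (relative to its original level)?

-6.2109375

Initially, 2214 - 3P = 5P - 2906, so 5120 = 8P and P = 640, Q = 294.
The new curves are Qd = 2684 - 3P (demand) and Qs = 5P - 2118 (supply).
New equilibrium: 2684 - 3P = 5P - 2118 ⇒ 4802 = 8P ⇒ P = 600.25, Q = 883.25.
%ΔP = (600.25 − 640) / 640 × 100 = -6.2109375%.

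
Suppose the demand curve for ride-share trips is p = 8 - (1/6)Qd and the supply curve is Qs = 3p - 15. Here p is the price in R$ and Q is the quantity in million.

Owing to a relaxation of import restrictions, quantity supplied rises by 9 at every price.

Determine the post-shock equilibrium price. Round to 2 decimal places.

6.00

Before the shock: 48 - 6p = 3p - 15 ⇒ 63 = 9p ⇒ p = 7, Q = 6.
The shock moves the curves to Qd = 48 - 6p and Qs = 3p - 6.
Setting them equal: 48 - 6p = 3p - 6 → 54 = 9p, so p = 6 and Q = 12.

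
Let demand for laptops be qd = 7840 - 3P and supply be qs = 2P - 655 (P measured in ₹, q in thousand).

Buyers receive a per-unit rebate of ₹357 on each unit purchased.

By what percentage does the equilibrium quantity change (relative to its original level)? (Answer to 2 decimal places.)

Initially, 7840 - 3P = 2P - 655, so 8495 = 5P and P = 1699, q = 2743.
Since buyers' out-of-pocket price is the market price minus the rebate, the effective demand curve becomes qd = 8911 - 3P.
Setting them equal: 8911 - 3P = 2P - 655 → 9566 = 5P, so P = 1913.2 and q = 3171.4.
%Δq = (3171.4 − 2743) / 2743 × 100 = +15.62%.

+15.62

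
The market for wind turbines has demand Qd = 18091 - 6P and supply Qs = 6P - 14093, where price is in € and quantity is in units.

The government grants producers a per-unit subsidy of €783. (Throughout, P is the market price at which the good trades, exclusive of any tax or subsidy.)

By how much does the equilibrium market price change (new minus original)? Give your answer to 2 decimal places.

Original equilibrium: 18091 - 6P = 6P - 14093 gives 32184 = 12P, so P = 2682 and Q = 1999.
Since sellers receive the price plus the subsidy, the effective supply curve becomes Qs = 6P - 9395.
New equilibrium: 18091 - 6P = 6P - 9395 ⇒ 27486 = 12P ⇒ P = 2290.5, Q = 4348.
ΔP = 2290.5 − 2682 = -391.50.

-391.50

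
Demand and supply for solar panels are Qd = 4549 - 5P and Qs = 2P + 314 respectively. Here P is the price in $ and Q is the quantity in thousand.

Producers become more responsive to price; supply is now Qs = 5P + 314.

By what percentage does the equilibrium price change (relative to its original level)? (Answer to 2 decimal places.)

Before the shock: 4549 - 5P = 2P + 314 ⇒ 4235 = 7P ⇒ P = 605, Q = 1524.
The new curves are Qd = 4549 - 5P (demand) and Qs = 5P + 314 (supply).
New equilibrium: 4549 - 5P = 5P + 314 ⇒ 4235 = 10P ⇒ P = 423.5, Q = 2431.5.
%ΔP = (423.5 − 605) / 605 × 100 = -30.00%.

-30.00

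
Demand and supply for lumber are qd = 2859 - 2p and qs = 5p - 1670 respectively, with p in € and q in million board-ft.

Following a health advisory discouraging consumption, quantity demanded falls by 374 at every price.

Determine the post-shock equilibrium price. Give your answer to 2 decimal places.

Before the shock: 2859 - 2p = 5p - 1670 ⇒ 4529 = 7p ⇒ p = 647, q = 1565.
The shock moves the curves to qd = 2485 - 2p and qs = 5p - 1670.
Equate the new curves: 2485 - 2p = 5p - 1670, giving 4155 = 7p, p = 4155/7 ≈ 593.5714, q = 9085/7 ≈ 1297.8571.

593.57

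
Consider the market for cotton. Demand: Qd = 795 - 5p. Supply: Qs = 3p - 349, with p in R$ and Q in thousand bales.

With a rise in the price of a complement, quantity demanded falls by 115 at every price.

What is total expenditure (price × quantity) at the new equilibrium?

Before the shock: 795 - 5p = 3p - 349 ⇒ 1144 = 8p ⇒ p = 143, Q = 80.
The new curves are Qd = 680 - 5p (demand) and Qs = 3p - 349 (supply).
Clearing the new market: 680 - 5p = 3p - 349, so p = 128.625 and Q = 36.875.
New expenditure = 128.625 × 36.875 = 4743.046875.

4743.046875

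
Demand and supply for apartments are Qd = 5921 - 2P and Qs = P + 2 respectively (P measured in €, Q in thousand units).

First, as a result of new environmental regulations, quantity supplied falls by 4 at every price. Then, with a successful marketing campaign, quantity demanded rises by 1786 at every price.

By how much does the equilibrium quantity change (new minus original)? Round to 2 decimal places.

+592.67

Solve the original market: 5921 - 2P = P + 2, hence P = 1973 and Q = 1975.
The new curves are Qd = 7707 - 2P (demand) and Qs = P - 2 (supply).
Equate the new curves: 7707 - 2P = P - 2, giving 7709 = 3P, P = 7709/3 ≈ 2569.6667, Q = 7703/3 ≈ 2567.6667.
ΔQ = 2567.6667 − 1975 = +592.67.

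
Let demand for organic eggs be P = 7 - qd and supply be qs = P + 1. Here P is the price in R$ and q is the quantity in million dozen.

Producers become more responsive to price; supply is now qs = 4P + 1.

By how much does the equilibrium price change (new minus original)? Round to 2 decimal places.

-1.80

Initially, 7 - P = P + 1, so 6 = 2P and P = 3, q = 4.
With the change applied: demand qd = 7 - P, supply qs = 4P + 1.
Setting them equal: 7 - P = 4P + 1 → 6 = 5P, so P = 1.2 and q = 5.8.
ΔP = 1.2 − 3 = -1.80.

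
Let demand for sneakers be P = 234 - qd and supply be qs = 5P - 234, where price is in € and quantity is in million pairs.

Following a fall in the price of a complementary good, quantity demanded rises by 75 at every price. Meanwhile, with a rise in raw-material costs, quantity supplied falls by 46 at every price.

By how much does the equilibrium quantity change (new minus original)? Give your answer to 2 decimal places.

+54.83

Before the shock: 234 - P = 5P - 234 ⇒ 468 = 6P ⇒ P = 78, q = 156.
The shock moves the curves to qd = 309 - P and qs = 5P - 280.
Clearing the new market: 309 - P = 5P - 280, so P = 589/6 ≈ 98.1667 and q = 1265/6 ≈ 210.8333.
Δq = 210.8333 − 156 = +54.83.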